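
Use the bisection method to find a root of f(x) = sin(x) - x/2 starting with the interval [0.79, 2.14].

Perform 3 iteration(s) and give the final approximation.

f(x) = sin(x) - x/2
Initial interval: [0.79, 2.14]

Iteration 1:
  c_1 = (0.790000 + 2.140000)/2 = 1.465000
  f(c_1) = f(1.465000) = 0.261909
  f(a) × f(c) ≥ 0, new interval: [1.465000, 2.140000]
Iteration 2:
  c_2 = (1.465000 + 2.140000)/2 = 1.802500
  f(c_2) = f(1.802500) = 0.072027
  f(a) × f(c) ≥ 0, new interval: [1.802500, 2.140000]
Iteration 3:
  c_3 = (1.802500 + 2.140000)/2 = 1.971250
  f(c_3) = f(1.971250) = -0.064741
  f(a) × f(c) < 0, new interval: [1.802500, 1.971250]

After 3 iteration(s), the approximation is c_3 = 1.971250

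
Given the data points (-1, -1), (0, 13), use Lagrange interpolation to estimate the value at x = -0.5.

Lagrange interpolation formula:
P(x) = Σ yᵢ × Lᵢ(x)
where Lᵢ(x) = Π_{j≠i} (x - xⱼ)/(xᵢ - xⱼ)

L_0(-0.5) = (-0.5 - 0)/(-1 - 0) = 0.500000
L_1(-0.5) = (-0.5 - (-1))/(0 - (-1)) = 0.500000

P(-0.5) = (-1)×L_0(-0.5) + 13×L_1(-0.5)
P(-0.5) = 6.000000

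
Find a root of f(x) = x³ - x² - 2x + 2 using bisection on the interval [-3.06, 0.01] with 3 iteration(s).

f(x) = x³ - x² - 2x + 2
Initial interval: [-3.06, 0.01]

Iteration 1:
  c_1 = (-3.060000 + 0.010000)/2 = -1.525000
  f(c_1) = f(-1.525000) = -0.822203
  f(a) × f(c) ≥ 0, new interval: [-1.525000, 0.010000]
Iteration 2:
  c_2 = (-1.525000 + 0.010000)/2 = -0.757500
  f(c_2) = f(-0.757500) = 2.506536
  f(a) × f(c) < 0, new interval: [-1.525000, -0.757500]
Iteration 3:
  c_3 = (-1.525000 + (-0.757500))/2 = -1.141250
  f(c_3) = f(-1.141250) = 1.493626
  f(a) × f(c) < 0, new interval: [-1.525000, -1.141250]

After 3 iteration(s), the approximation is c_3 = -1.141250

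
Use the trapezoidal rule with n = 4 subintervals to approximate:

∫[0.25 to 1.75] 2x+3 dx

f(x) = 2x+3
a = 0.25, b = 1.75, n = 4
h = (b - a)/n = 0.375000

Trapezoidal rule: (h/2)[f(x₀) + 2f(x₁) + 2f(x₂) + ... + f(xₙ)]

x_0 = 0.2500, f(x_0) = 3.500000, coefficient = 1
x_1 = 0.6250, f(x_1) = 4.250000, coefficient = 2
x_2 = 1.0000, f(x_2) = 5.000000, coefficient = 2
x_3 = 1.3750, f(x_3) = 5.750000, coefficient = 2
x_4 = 1.7500, f(x_4) = 6.500000, coefficient = 1

I ≈ (0.375000/2) × 40.000000 = 7.500000
Exact value: 7.500000
Error: 0.000000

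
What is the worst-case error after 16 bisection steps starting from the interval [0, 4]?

Bisection error bound: |error| ≤ (b-a)/2^n
|error| ≤ (4 - 0)/2^16 = 4/2^16
|error| ≤ 0.0000610352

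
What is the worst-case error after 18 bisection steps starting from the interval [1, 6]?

Bisection error bound: |error| ≤ (b-a)/2^n
|error| ≤ (6 - 1)/2^18 = 5/2^18
|error| ≤ 0.0000190735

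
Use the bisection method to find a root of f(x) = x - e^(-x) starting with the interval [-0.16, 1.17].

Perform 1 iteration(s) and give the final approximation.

f(x) = x - e^(-x)
Initial interval: [-0.16, 1.17]

Iteration 1:
  c_1 = (-0.160000 + 1.170000)/2 = 0.505000
  f(c_1) = f(0.505000) = -0.098506
  f(a) × f(c) ≥ 0, new interval: [0.505000, 1.170000]

After 1 iteration(s), the approximation is c_1 = 0.505000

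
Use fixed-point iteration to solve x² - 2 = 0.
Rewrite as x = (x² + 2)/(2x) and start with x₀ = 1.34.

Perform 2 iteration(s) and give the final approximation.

Equation: x² - 2 = 0
Fixed-point form: x = (x² + 2)/(2x)
x₀ = 1.34

x_1 = g(1.340000) = 1.416269
x_2 = g(1.416269) = 1.414215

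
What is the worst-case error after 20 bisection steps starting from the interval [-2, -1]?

Bisection error bound: |error| ≤ (b-a)/2^n
|error| ≤ (-1 - (-2))/2^20 = 1/2^20
|error| ≤ 0.0000009537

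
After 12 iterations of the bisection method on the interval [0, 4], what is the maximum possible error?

Bisection error bound: |error| ≤ (b-a)/2^n
|error| ≤ (4 - 0)/2^12 = 4/2^12
|error| ≤ 0.0009765625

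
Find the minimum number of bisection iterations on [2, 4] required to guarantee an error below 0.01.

We need (b-a)/2^n ≤ 0.01
(4 - 2)/2^n ≤ 0.01
2/2^n ≤ 0.01
2^n ≥ 200
n ≥ log₂(200) = 7.64
n ≥ 8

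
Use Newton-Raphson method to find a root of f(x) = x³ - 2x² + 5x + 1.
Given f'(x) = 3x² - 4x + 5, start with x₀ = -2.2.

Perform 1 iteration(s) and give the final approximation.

f(x) = x³ - 2x² + 5x + 1
f'(x) = 3x² - 4x + 5
x₀ = -2.2

Newton-Raphson formula: x_{n+1} = x_n - f(x_n)/f'(x_n)

Iteration 1:
  f(-2.200000) = -30.328000
  f'(-2.200000) = 28.320000
  x_1 = -2.200000 - (-30.328000)/28.320000 = -1.129096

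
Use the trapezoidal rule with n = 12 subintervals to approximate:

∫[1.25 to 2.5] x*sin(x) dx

f(x) = x*sin(x)
a = 1.25, b = 2.5, n = 12
h = (b - a)/n = 0.104167

Trapezoidal rule: (h/2)[f(x₀) + 2f(x₁) + 2f(x₂) + ... + f(xₙ)]

x_0 = 1.2500, f(x_0) = 1.186231, coefficient = 1
x_1 = 1.3542, f(x_1) = 1.322516, coefficient = 2
x_2 = 1.4583, f(x_2) = 1.449121, coefficient = 2
x_3 = 1.5625, f(x_3) = 1.562446, coefficient = 2
x_4 = 1.6667, f(x_4) = 1.659013, coefficient = 2
x_5 = 1.7708, f(x_5) = 1.735522, coefficient = 2
x_6 = 1.8750, f(x_6) = 1.788911, coefficient = 2
x_7 = 1.9792, f(x_7) = 1.816418, coefficient = 2
x_8 = 2.0833, f(x_8) = 1.815632, coefficient = 2
x_9 = 2.1875, f(x_9) = 1.784539, coefficient = 2
x_10 = 2.2917, f(x_10) = 1.721572, coefficient = 2
x_11 = 2.3958, f(x_11) = 1.625644, coefficient = 2
x_12 = 2.5000, f(x_12) = 1.496180, coefficient = 1

I ≈ (0.104167/2) × 39.245080 = 2.044015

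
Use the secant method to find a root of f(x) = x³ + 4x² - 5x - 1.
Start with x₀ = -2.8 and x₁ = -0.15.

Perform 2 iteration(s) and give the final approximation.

f(x) = x³ + 4x² - 5x - 1
x₀ = -2.8, x₁ = -0.15

Secant formula: x_{n+1} = x_n - f(x_n)(x_n - x_{n-1})/(f(x_n) - f(x_{n-1}))

Iteration 1:
  f(-2.800000) = 22.408000
  f(-0.150000) = -0.163375
  x_2 = -0.150000 - (-0.163375)×(-0.150000 - (-2.800000))/(-0.163375 - 22.408000)
       = -0.169181
Iteration 2:
  f(-0.150000) = -0.163375
  f(-0.169181) = -0.044448
  x_3 = -0.169181 - (-0.044448)×(-0.169181 - (-0.150000))/(-0.044448 - (-0.163375))
       = -0.176350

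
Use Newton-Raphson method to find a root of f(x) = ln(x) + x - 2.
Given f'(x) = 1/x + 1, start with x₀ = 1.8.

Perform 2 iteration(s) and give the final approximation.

f(x) = ln(x) + x - 2
f'(x) = 1/x + 1
x₀ = 1.8

Newton-Raphson formula: x_{n+1} = x_n - f(x_n)/f'(x_n)

Iteration 1:
  f(1.800000) = 0.387787
  f'(1.800000) = 1.555556
  x_1 = 1.800000 - 0.387787/1.555556 = 1.550709
Iteration 2:
  f(1.550709) = -0.010579
  f'(1.550709) = 1.644866
  x_2 = 1.550709 - (-0.010579)/1.644866 = 1.557140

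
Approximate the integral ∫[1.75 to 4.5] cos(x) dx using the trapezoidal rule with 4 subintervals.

f(x) = cos(x)
a = 1.75, b = 4.5, n = 4
h = (b - a)/n = 0.687500

Trapezoidal rule: (h/2)[f(x₀) + 2f(x₁) + 2f(x₂) + ... + f(xₙ)]

x_0 = 1.7500, f(x_0) = -0.178246, coefficient = 1
x_1 = 2.4375, f(x_1) = -0.762199, coefficient = 2
x_2 = 3.1250, f(x_2) = -0.999862, coefficient = 2
x_3 = 3.8125, f(x_3) = -0.783258, coefficient = 2
x_4 = 4.5000, f(x_4) = -0.210796, coefficient = 1

I ≈ (0.687500/2) × -5.479681 = -1.883640
Exact value: -1.961516
Error: 0.077876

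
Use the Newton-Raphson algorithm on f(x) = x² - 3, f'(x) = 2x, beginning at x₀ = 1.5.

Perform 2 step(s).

f(x) = x² - 3
f'(x) = 2x
x₀ = 1.5

Newton-Raphson formula: x_{n+1} = x_n - f(x_n)/f'(x_n)

Iteration 1:
  f(1.500000) = -0.750000
  f'(1.500000) = 3.000000
  x_1 = 1.500000 - (-0.750000)/3.000000 = 1.750000
Iteration 2:
  f(1.750000) = 0.062500
  f'(1.750000) = 3.500000
  x_2 = 1.750000 - 0.062500/3.500000 = 1.732143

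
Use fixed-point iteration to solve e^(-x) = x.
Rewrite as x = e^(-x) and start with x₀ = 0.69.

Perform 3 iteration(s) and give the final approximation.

Equation: e^(-x) = x
Fixed-point form: x = e^(-x)
x₀ = 0.69

x_1 = g(0.690000) = 0.501576
x_2 = g(0.501576) = 0.605575
x_3 = g(0.605575) = 0.545760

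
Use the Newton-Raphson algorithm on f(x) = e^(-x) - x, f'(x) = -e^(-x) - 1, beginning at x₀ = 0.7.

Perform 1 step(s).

f(x) = e^(-x) - x
f'(x) = -e^(-x) - 1
x₀ = 0.7

Newton-Raphson formula: x_{n+1} = x_n - f(x_n)/f'(x_n)

Iteration 1:
  f(0.700000) = -0.203415
  f'(0.700000) = -1.496585
  x_1 = 0.700000 - (-0.203415)/(-1.496585) = 0.564081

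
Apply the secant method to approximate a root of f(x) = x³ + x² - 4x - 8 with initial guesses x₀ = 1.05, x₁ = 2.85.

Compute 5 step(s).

f(x) = x³ + x² - 4x - 8
x₀ = 1.05, x₁ = 2.85

Secant formula: x_{n+1} = x_n - f(x_n)(x_n - x_{n-1})/(f(x_n) - f(x_{n-1}))

Iteration 1:
  f(1.050000) = -9.939875
  f(2.850000) = 11.871625
  x_2 = 2.850000 - 11.871625×(2.850000 - 1.050000)/(11.871625 - (-9.939875))
       = 1.870291
Iteration 2:
  f(2.850000) = 11.871625
  f(1.870291) = -5.440920
  x_3 = 1.870291 - (-5.440920)×(1.870291 - 2.850000)/(-5.440920 - 11.871625)
       = 2.178190
Iteration 3:
  f(1.870291) = -5.440920
  f(2.178190) = -1.633799
  x_4 = 2.178190 - (-1.633799)×(2.178190 - 1.870291)/(-1.633799 - (-5.440920))
       = 2.310323
Iteration 4:
  f(2.178190) = -1.633799
  f(2.310323) = 0.427860
  x_5 = 2.310323 - 0.427860×(2.310323 - 2.178190)/(0.427860 - (-1.633799))
       = 2.282901
Iteration 5:
  f(2.310323) = 0.427860
  f(2.282901) = -0.022315
  x_6 = 2.282901 - (-0.022315)×(2.282901 - 2.310323)/(-0.022315 - 0.427860)
       = 2.284260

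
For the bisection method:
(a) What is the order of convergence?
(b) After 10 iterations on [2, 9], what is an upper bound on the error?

(a) Bisection has linear (order 1) convergence; the error is halved each step.

(b) Error bound = (b-a)/2^n = (9 - 2)/2^{10}
    = 7/2^{10}

(a) 1 (linear); (b) error ≤ 6.84e-03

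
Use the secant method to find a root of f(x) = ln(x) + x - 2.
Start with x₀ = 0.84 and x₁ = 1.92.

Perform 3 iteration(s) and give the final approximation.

f(x) = ln(x) + x - 2
x₀ = 0.84, x₁ = 1.92

Secant formula: x_{n+1} = x_n - f(x_n)(x_n - x_{n-1})/(f(x_n) - f(x_{n-1}))

Iteration 1:
  f(0.840000) = -1.334353
  f(1.920000) = 0.572325
  x_2 = 1.920000 - 0.572325×(1.920000 - 0.840000)/(0.572325 - (-1.334353))
       = 1.595818
Iteration 2:
  f(1.920000) = 0.572325
  f(1.595818) = 0.063204
  x_3 = 1.595818 - 0.063204×(1.595818 - 1.920000)/(0.063204 - 0.572325)
       = 1.555573
Iteration 3:
  f(1.595818) = 0.063204
  f(1.555573) = -0.002584
  x_4 = 1.555573 - (-0.002584)×(1.555573 - 1.595818)/(-0.002584 - 0.063204)
       = 1.557153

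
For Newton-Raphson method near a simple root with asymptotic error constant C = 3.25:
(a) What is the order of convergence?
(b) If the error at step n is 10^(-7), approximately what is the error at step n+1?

(a) Newton-Raphson has quadratic (order 2) convergence near simple roots.
    This means |e_{n+1}| ≈ C|e_n|².

(b) With |e_n| = 10^(-7) and C = 3.25:
    |e_{n+1}| ≈ 3.25 × (10^(-7))² = 3.25 × 10^(-14)

(a) 2 (quadratic); (b) |e_{n+1}| ≈ 3.250e-14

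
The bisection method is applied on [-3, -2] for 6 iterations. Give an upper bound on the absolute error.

Bisection error bound: |error| ≤ (b-a)/2^n
|error| ≤ (-2 - (-3))/2^6 = 1/2^6
|error| ≤ 0.0156250000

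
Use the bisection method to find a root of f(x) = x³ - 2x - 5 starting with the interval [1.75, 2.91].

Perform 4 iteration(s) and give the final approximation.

f(x) = x³ - 2x - 5
Initial interval: [1.75, 2.91]

Iteration 1:
  c_1 = (1.750000 + 2.910000)/2 = 2.330000
  f(c_1) = f(2.330000) = 2.989337
  f(a) × f(c) < 0, new interval: [1.750000, 2.330000]
Iteration 2:
  c_2 = (1.750000 + 2.330000)/2 = 2.040000
  f(c_2) = f(2.040000) = -0.590336
  f(a) × f(c) ≥ 0, new interval: [2.040000, 2.330000]
Iteration 3:
  c_3 = (2.040000 + 2.330000)/2 = 2.185000
  f(c_3) = f(2.185000) = 1.061682
  f(a) × f(c) < 0, new interval: [2.040000, 2.185000]
Iteration 4:
  c_4 = (2.040000 + 2.185000)/2 = 2.112500
  f(c_4) = f(2.112500) = 0.202361
  f(a) × f(c) < 0, new interval: [2.040000, 2.112500]

After 4 iteration(s), the approximation is c_4 = 2.112500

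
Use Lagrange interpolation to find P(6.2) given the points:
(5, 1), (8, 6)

Lagrange interpolation formula:
P(x) = Σ yᵢ × Lᵢ(x)
where Lᵢ(x) = Π_{j≠i} (x - xⱼ)/(xᵢ - xⱼ)

L_0(6.2) = (6.2 - 8)/(5 - 8) = 0.600000
L_1(6.2) = (6.2 - 5)/(8 - 5) = 0.400000

P(6.2) = 1×L_0(6.2) + 6×L_1(6.2)
P(6.2) = 3.000000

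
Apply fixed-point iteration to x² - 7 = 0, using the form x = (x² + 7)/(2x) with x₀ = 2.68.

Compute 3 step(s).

Equation: x² - 7 = 0
Fixed-point form: x = (x² + 7)/(2x)
x₀ = 2.68

x_1 = g(2.680000) = 2.645970
x_2 = g(2.645970) = 2.645751
x_3 = g(2.645751) = 2.645751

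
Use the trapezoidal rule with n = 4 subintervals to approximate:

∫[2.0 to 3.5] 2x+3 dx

f(x) = 2x+3
a = 2.0, b = 3.5, n = 4
h = (b - a)/n = 0.375000

Trapezoidal rule: (h/2)[f(x₀) + 2f(x₁) + 2f(x₂) + ... + f(xₙ)]

x_0 = 2.0000, f(x_0) = 7.000000, coefficient = 1
x_1 = 2.3750, f(x_1) = 7.750000, coefficient = 2
x_2 = 2.7500, f(x_2) = 8.500000, coefficient = 2
x_3 = 3.1250, f(x_3) = 9.250000, coefficient = 2
x_4 = 3.5000, f(x_4) = 10.000000, coefficient = 1

I ≈ (0.375000/2) × 68.000000 = 12.750000
Exact value: 12.750000
Error: 0.000000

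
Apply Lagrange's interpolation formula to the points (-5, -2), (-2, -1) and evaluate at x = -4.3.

Lagrange interpolation formula:
P(x) = Σ yᵢ × Lᵢ(x)
where Lᵢ(x) = Π_{j≠i} (x - xⱼ)/(xᵢ - xⱼ)

L_0(-4.3) = (-4.3 - (-2))/(-5 - (-2)) = 0.766667
L_1(-4.3) = (-4.3 - (-5))/(-2 - (-5)) = 0.233333

P(-4.3) = (-2)×L_0(-4.3) + (-1)×L_1(-4.3)
P(-4.3) = -1.766667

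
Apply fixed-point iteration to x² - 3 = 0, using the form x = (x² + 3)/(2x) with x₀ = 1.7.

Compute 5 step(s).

Equation: x² - 3 = 0
Fixed-point form: x = (x² + 3)/(2x)
x₀ = 1.7

x_1 = g(1.700000) = 1.732353
x_2 = g(1.732353) = 1.732051
x_3 = g(1.732051) = 1.732051
x_4 = g(1.732051) = 1.732051
x_5 = g(1.732051) = 1.732051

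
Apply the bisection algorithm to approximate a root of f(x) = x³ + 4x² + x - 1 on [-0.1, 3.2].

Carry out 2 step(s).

f(x) = x³ + 4x² + x - 1
Initial interval: [-0.1, 3.2]

Iteration 1:
  c_1 = (-0.100000 + 3.200000)/2 = 1.550000
  f(c_1) = f(1.550000) = 13.883875
  f(a) × f(c) < 0, new interval: [-0.100000, 1.550000]
Iteration 2:
  c_2 = (-0.100000 + 1.550000)/2 = 0.725000
  f(c_2) = f(0.725000) = 2.208578
  f(a) × f(c) < 0, new interval: [-0.100000, 0.725000]

After 2 iteration(s), the approximation is c_2 = 0.725000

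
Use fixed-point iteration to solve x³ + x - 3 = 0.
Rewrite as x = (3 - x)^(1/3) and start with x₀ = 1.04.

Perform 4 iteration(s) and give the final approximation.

Equation: x³ + x - 3 = 0
Fixed-point form: x = (3 - x)^(1/3)
x₀ = 1.04

x_1 = g(1.040000) = 1.251465
x_2 = g(1.251465) = 1.204735
x_3 = g(1.204735) = 1.215373
x_4 = g(1.215373) = 1.212967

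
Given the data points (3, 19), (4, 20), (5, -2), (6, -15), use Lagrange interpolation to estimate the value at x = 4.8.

Lagrange interpolation formula:
P(x) = Σ yᵢ × Lᵢ(x)
where Lᵢ(x) = Π_{j≠i} (x - xⱼ)/(xᵢ - xⱼ)

L_0(4.8) = (4.8 - 4)/(3 - 4) × (4.8 - 5)/(3 - 5) × (4.8 - 6)/(3 - 6) = -0.032000
L_1(4.8) = (4.8 - 3)/(4 - 3) × (4.8 - 5)/(4 - 5) × (4.8 - 6)/(4 - 6) = 0.216000
L_2(4.8) = (4.8 - 3)/(5 - 3) × (4.8 - 4)/(5 - 4) × (4.8 - 6)/(5 - 6) = 0.864000
L_3(4.8) = (4.8 - 3)/(6 - 3) × (4.8 - 4)/(6 - 4) × (4.8 - 5)/(6 - 5) = -0.048000

P(4.8) = 19×L_0(4.8) + 20×L_1(4.8) + (-2)×L_2(4.8) + (-15)×L_3(4.8)
P(4.8) = 2.704000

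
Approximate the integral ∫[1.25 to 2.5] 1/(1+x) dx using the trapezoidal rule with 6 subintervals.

f(x) = 1/(1+x)
a = 1.25, b = 2.5, n = 6
h = (b - a)/n = 0.208333

Trapezoidal rule: (h/2)[f(x₀) + 2f(x₁) + 2f(x₂) + ... + f(xₙ)]

x_0 = 1.2500, f(x_0) = 0.444444, coefficient = 1
x_1 = 1.4583, f(x_1) = 0.406780, coefficient = 2
x_2 = 1.6667, f(x_2) = 0.375000, coefficient = 2
x_3 = 1.8750, f(x_3) = 0.347826, coefficient = 2
x_4 = 2.0833, f(x_4) = 0.324324, coefficient = 2
x_5 = 2.2917, f(x_5) = 0.303797, coefficient = 2
x_6 = 2.5000, f(x_6) = 0.285714, coefficient = 1

I ≈ (0.208333/2) × 4.245614 = 0.442251
Exact value: 0.441833
Error: 0.000419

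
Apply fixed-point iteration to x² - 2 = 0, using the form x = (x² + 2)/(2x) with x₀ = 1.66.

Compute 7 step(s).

Equation: x² - 2 = 0
Fixed-point form: x = (x² + 2)/(2x)
x₀ = 1.66

x_1 = g(1.660000) = 1.432410
x_2 = g(1.432410) = 1.414329
x_3 = g(1.414329) = 1.414214
x_4 = g(1.414214) = 1.414214
x_5 = g(1.414214) = 1.414214
x_6 = g(1.414214) = 1.414214
x_7 = g(1.414214) = 1.414214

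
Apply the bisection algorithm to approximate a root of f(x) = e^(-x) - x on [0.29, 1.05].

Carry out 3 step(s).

f(x) = e^(-x) - x
Initial interval: [0.29, 1.05]

Iteration 1:
  c_1 = (0.290000 + 1.050000)/2 = 0.670000
  f(c_1) = f(0.670000) = -0.158291
  f(a) × f(c) < 0, new interval: [0.290000, 0.670000]
Iteration 2:
  c_2 = (0.290000 + 0.670000)/2 = 0.480000
  f(c_2) = f(0.480000) = 0.138783
  f(a) × f(c) ≥ 0, new interval: [0.480000, 0.670000]
Iteration 3:
  c_3 = (0.480000 + 0.670000)/2 = 0.575000
  f(c_3) = f(0.575000) = -0.012295
  f(a) × f(c) < 0, new interval: [0.480000, 0.575000]

After 3 iteration(s), the approximation is c_3 = 0.575000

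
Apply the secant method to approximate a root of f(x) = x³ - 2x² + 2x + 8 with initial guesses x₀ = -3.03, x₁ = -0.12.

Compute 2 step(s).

f(x) = x³ - 2x² + 2x + 8
x₀ = -3.03, x₁ = -0.12

Secant formula: x_{n+1} = x_n - f(x_n)(x_n - x_{n-1})/(f(x_n) - f(x_{n-1}))

Iteration 1:
  f(-3.030000) = -44.239927
  f(-0.120000) = 7.729472
  x_2 = -0.120000 - 7.729472×(-0.120000 - (-3.030000))/(7.729472 - (-44.239927))
       = -0.552808
Iteration 2:
  f(-0.120000) = 7.729472
  f(-0.552808) = 6.114255
  x_3 = -0.552808 - 6.114255×(-0.552808 - (-0.120000))/(6.114255 - 7.729472)
       = -2.191162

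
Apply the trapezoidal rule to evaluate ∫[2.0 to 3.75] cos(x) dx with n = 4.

f(x) = cos(x)
a = 2.0, b = 3.75, n = 4
h = (b - a)/n = 0.437500

Trapezoidal rule: (h/2)[f(x₀) + 2f(x₁) + 2f(x₂) + ... + f(xₙ)]

x_0 = 2.0000, f(x_0) = -0.416147, coefficient = 1
x_1 = 2.4375, f(x_1) = -0.762199, coefficient = 2
x_2 = 2.8750, f(x_2) = -0.964674, coefficient = 2
x_3 = 3.3125, f(x_3) = -0.985431, coefficient = 2
x_4 = 3.7500, f(x_4) = -0.820559, coefficient = 1

I ≈ (0.437500/2) × -6.661315 = -1.457163
Exact value: -1.480859
Error: 0.023696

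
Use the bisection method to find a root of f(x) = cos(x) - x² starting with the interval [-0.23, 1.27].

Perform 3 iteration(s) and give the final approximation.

f(x) = cos(x) - x²
Initial interval: [-0.23, 1.27]

Iteration 1:
  c_1 = (-0.230000 + 1.270000)/2 = 0.520000
  f(c_1) = f(0.520000) = 0.597419
  f(a) × f(c) ≥ 0, new interval: [0.520000, 1.270000]
Iteration 2:
  c_2 = (0.520000 + 1.270000)/2 = 0.895000
  f(c_2) = f(0.895000) = -0.175506
  f(a) × f(c) < 0, new interval: [0.520000, 0.895000]
Iteration 3:
  c_3 = (0.520000 + 0.895000)/2 = 0.707500
  f(c_3) = f(0.707500) = 0.259433
  f(a) × f(c) ≥ 0, new interval: [0.707500, 0.895000]

After 3 iteration(s), the approximation is c_3 = 0.707500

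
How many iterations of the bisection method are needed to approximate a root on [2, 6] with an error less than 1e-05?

We need (b-a)/2^n ≤ 1e-05
(6 - 2)/2^n ≤ 1e-05
4/2^n ≤ 1e-05
2^n ≥ 400000
n ≥ log₂(400000) = 18.61
n ≥ 19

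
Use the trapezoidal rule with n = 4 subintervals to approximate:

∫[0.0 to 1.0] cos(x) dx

f(x) = cos(x)
a = 0.0, b = 1.0, n = 4
h = (b - a)/n = 0.250000

Trapezoidal rule: (h/2)[f(x₀) + 2f(x₁) + 2f(x₂) + ... + f(xₙ)]

x_0 = 0.0000, f(x_0) = 1.000000, coefficient = 1
x_1 = 0.2500, f(x_1) = 0.968912, coefficient = 2
x_2 = 0.5000, f(x_2) = 0.877583, coefficient = 2
x_3 = 0.7500, f(x_3) = 0.731689, coefficient = 2
x_4 = 1.0000, f(x_4) = 0.540302, coefficient = 1

I ≈ (0.250000/2) × 6.696670 = 0.837084
Exact value: 0.841471
Error: 0.004387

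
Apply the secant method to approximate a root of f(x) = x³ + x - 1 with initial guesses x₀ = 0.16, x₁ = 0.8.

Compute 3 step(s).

f(x) = x³ + x - 1
x₀ = 0.16, x₁ = 0.8

Secant formula: x_{n+1} = x_n - f(x_n)(x_n - x_{n-1})/(f(x_n) - f(x_{n-1}))

Iteration 1:
  f(0.160000) = -0.835904
  f(0.800000) = 0.312000
  x_2 = 0.800000 - 0.312000×(0.800000 - 0.160000)/(0.312000 - (-0.835904))
       = 0.626048
Iteration 2:
  f(0.800000) = 0.312000
  f(0.626048) = -0.128581
  x_3 = 0.626048 - (-0.128581)×(0.626048 - 0.800000)/(-0.128581 - 0.312000)
       = 0.676815
Iteration 3:
  f(0.626048) = -0.128581
  f(0.676815) = -0.013151
  x_4 = 0.676815 - (-0.013151)×(0.676815 - 0.626048)/(-0.013151 - (-0.128581))
       = 0.682599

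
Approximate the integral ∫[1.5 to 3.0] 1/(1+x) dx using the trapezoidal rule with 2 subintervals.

f(x) = 1/(1+x)
a = 1.5, b = 3.0, n = 2
h = (b - a)/n = 0.750000

Trapezoidal rule: (h/2)[f(x₀) + 2f(x₁) + 2f(x₂) + ... + f(xₙ)]

x_0 = 1.5000, f(x_0) = 0.400000, coefficient = 1
x_1 = 2.2500, f(x_1) = 0.307692, coefficient = 2
x_2 = 3.0000, f(x_2) = 0.250000, coefficient = 1

I ≈ (0.750000/2) × 1.265385 = 0.474519
Exact value: 0.470004
Error: 0.004516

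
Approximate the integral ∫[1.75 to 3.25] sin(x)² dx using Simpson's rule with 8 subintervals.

f(x) = sin(x)²
a = 1.75, b = 3.25, n = 8
h = (b - a)/n = 0.187500

Simpson's rule: (h/3)[f(x₀) + 4f(x₁) + 2f(x₂) + ... + f(xₙ)]

x_0 = 1.7500, f(x_0) = 0.968228, coefficient = 1
x_1 = 1.9375, f(x_1) = 0.871449, coefficient = 4
x_2 = 2.1250, f(x_2) = 0.723044, coefficient = 2
x_3 = 2.3125, f(x_3) = 0.543639, coefficient = 4
x_4 = 2.5000, f(x_4) = 0.358169, coefficient = 2
x_5 = 2.6875, f(x_5) = 0.192411, coefficient = 4
x_6 = 2.8750, f(x_6) = 0.069404, coefficient = 2
x_7 = 3.0625, f(x_7) = 0.006243, coefficient = 4
x_8 = 3.2500, f(x_8) = 0.011706, coefficient = 1

I ≈ (0.187500/3) × 9.736134 = 0.608508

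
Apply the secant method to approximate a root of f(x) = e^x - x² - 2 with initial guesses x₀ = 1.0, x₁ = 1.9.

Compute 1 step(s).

f(x) = e^x - x² - 2
x₀ = 1.0, x₁ = 1.9

Secant formula: x_{n+1} = x_n - f(x_n)(x_n - x_{n-1})/(f(x_n) - f(x_{n-1}))

Iteration 1:
  f(1.000000) = -0.281718
  f(1.900000) = 1.075894
  x_2 = 1.900000 - 1.075894×(1.900000 - 1.000000)/(1.075894 - (-0.281718))
       = 1.186759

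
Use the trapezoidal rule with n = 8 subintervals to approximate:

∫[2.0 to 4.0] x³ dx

f(x) = x³
a = 2.0, b = 4.0, n = 8
h = (b - a)/n = 0.250000

Trapezoidal rule: (h/2)[f(x₀) + 2f(x₁) + 2f(x₂) + ... + f(xₙ)]

x_0 = 2.0000, f(x_0) = 8.000000, coefficient = 1
x_1 = 2.2500, f(x_1) = 11.390625, coefficient = 2
x_2 = 2.5000, f(x_2) = 15.625000, coefficient = 2
x_3 = 2.7500, f(x_3) = 20.796875, coefficient = 2
x_4 = 3.0000, f(x_4) = 27.000000, coefficient = 2
x_5 = 3.2500, f(x_5) = 34.328125, coefficient = 2
x_6 = 3.5000, f(x_6) = 42.875000, coefficient = 2
x_7 = 3.7500, f(x_7) = 52.734375, coefficient = 2
x_8 = 4.0000, f(x_8) = 64.000000, coefficient = 1

I ≈ (0.250000/2) × 481.500000 = 60.187500
Exact value: 60.000000
Error: 0.187500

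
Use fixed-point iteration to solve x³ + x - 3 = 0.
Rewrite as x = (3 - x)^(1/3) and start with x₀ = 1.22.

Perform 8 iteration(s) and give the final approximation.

Equation: x³ + x - 3 = 0
Fixed-point form: x = (3 - x)^(1/3)
x₀ = 1.22

x_1 = g(1.220000) = 1.211918
x_2 = g(1.211918) = 1.213750
x_3 = g(1.213750) = 1.213335
x_4 = g(1.213335) = 1.213429
x_5 = g(1.213429) = 1.213408
x_6 = g(1.213408) = 1.213413
x_7 = g(1.213413) = 1.213411
x_8 = g(1.213411) = 1.213412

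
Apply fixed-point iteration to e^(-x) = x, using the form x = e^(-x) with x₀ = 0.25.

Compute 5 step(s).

Equation: e^(-x) = x
Fixed-point form: x = e^(-x)
x₀ = 0.25

x_1 = g(0.250000) = 0.778801
x_2 = g(0.778801) = 0.458956
x_3 = g(0.458956) = 0.631943
x_4 = g(0.631943) = 0.531558
x_5 = g(0.531558) = 0.587689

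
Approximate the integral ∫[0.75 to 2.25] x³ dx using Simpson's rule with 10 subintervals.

f(x) = x³
a = 0.75, b = 2.25, n = 10
h = (b - a)/n = 0.150000

Simpson's rule: (h/3)[f(x₀) + 4f(x₁) + 2f(x₂) + ... + f(xₙ)]

x_0 = 0.7500, f(x_0) = 0.421875, coefficient = 1
x_1 = 0.9000, f(x_1) = 0.729000, coefficient = 4
x_2 = 1.0500, f(x_2) = 1.157625, coefficient = 2
x_3 = 1.2000, f(x_3) = 1.728000, coefficient = 4
x_4 = 1.3500, f(x_4) = 2.460375, coefficient = 2
x_5 = 1.5000, f(x_5) = 3.375000, coefficient = 4
x_6 = 1.6500, f(x_6) = 4.492125, coefficient = 2
x_7 = 1.8000, f(x_7) = 5.832000, coefficient = 4
x_8 = 1.9500, f(x_8) = 7.414875, coefficient = 2
x_9 = 2.1000, f(x_9) = 9.261000, coefficient = 4
x_10 = 2.2500, f(x_10) = 11.390625, coefficient = 1

I ≈ (0.150000/3) × 126.562500 = 6.328125
Exact value: 6.328125
Error: 0.000000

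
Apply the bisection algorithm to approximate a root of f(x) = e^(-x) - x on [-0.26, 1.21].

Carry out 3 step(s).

f(x) = e^(-x) - x
Initial interval: [-0.26, 1.21]

Iteration 1:
  c_1 = (-0.260000 + 1.210000)/2 = 0.475000
  f(c_1) = f(0.475000) = 0.146885
  f(a) × f(c) ≥ 0, new interval: [0.475000, 1.210000]
Iteration 2:
  c_2 = (0.475000 + 1.210000)/2 = 0.842500
  f(c_2) = f(0.842500) = -0.411867
  f(a) × f(c) < 0, new interval: [0.475000, 0.842500]
Iteration 3:
  c_3 = (0.475000 + 0.842500)/2 = 0.658750
  f(c_3) = f(0.658750) = -0.141252
  f(a) × f(c) < 0, new interval: [0.475000, 0.658750]

After 3 iteration(s), the approximation is c_3 = 0.658750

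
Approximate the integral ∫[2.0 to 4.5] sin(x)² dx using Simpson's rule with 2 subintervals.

f(x) = sin(x)²
a = 2.0, b = 4.5, n = 2
h = (b - a)/n = 1.250000

Simpson's rule: (h/3)[f(x₀) + 4f(x₁) + 2f(x₂) + ... + f(xₙ)]

x_0 = 2.0000, f(x_0) = 0.826822, coefficient = 1
x_1 = 3.2500, f(x_1) = 0.011706, coefficient = 4
x_2 = 4.5000, f(x_2) = 0.955565, coefficient = 1

I ≈ (1.250000/3) × 1.829212 = 0.762172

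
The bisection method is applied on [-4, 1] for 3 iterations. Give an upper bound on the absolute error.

Bisection error bound: |error| ≤ (b-a)/2^n
|error| ≤ (1 - (-4))/2^3 = 5/2^3
|error| ≤ 0.6250000000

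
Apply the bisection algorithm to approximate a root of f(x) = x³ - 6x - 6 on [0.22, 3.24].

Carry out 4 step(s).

f(x) = x³ - 6x - 6
Initial interval: [0.22, 3.24]

Iteration 1:
  c_1 = (0.220000 + 3.240000)/2 = 1.730000
  f(c_1) = f(1.730000) = -11.202283
  f(a) × f(c) ≥ 0, new interval: [1.730000, 3.240000]
Iteration 2:
  c_2 = (1.730000 + 3.240000)/2 = 2.485000
  f(c_2) = f(2.485000) = -5.564566
  f(a) × f(c) ≥ 0, new interval: [2.485000, 3.240000]
Iteration 3:
  c_3 = (2.485000 + 3.240000)/2 = 2.862500
  f(c_3) = f(2.862500) = 0.280057
  f(a) × f(c) < 0, new interval: [2.485000, 2.862500]
Iteration 4:
  c_4 = (2.485000 + 2.862500)/2 = 2.673750
  f(c_4) = f(2.673750) = -2.928024
  f(a) × f(c) ≥ 0, new interval: [2.673750, 2.862500]

After 4 iteration(s), the approximation is c_4 = 2.673750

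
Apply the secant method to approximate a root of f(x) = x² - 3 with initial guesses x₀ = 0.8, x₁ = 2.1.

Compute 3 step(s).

f(x) = x² - 3
x₀ = 0.8, x₁ = 2.1

Secant formula: x_{n+1} = x_n - f(x_n)(x_n - x_{n-1})/(f(x_n) - f(x_{n-1}))

Iteration 1:
  f(0.800000) = -2.360000
  f(2.100000) = 1.410000
  x_2 = 2.100000 - 1.410000×(2.100000 - 0.800000)/(1.410000 - (-2.360000))
       = 1.613793
Iteration 2:
  f(2.100000) = 1.410000
  f(1.613793) = -0.395672
  x_3 = 1.613793 - (-0.395672)×(1.613793 - 2.100000)/(-0.395672 - 1.410000)
       = 1.720334
Iteration 3:
  f(1.613793) = -0.395672
  f(1.720334) = -0.040450
  x_4 = 1.720334 - (-0.040450)×(1.720334 - 1.613793)/(-0.040450 - (-0.395672))
       = 1.732466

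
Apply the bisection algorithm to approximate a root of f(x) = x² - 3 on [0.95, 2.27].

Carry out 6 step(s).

f(x) = x² - 3
Initial interval: [0.95, 2.27]

Iteration 1:
  c_1 = (0.950000 + 2.270000)/2 = 1.610000
  f(c_1) = f(1.610000) = -0.407900
  f(a) × f(c) ≥ 0, new interval: [1.610000, 2.270000]
Iteration 2:
  c_2 = (1.610000 + 2.270000)/2 = 1.940000
  f(c_2) = f(1.940000) = 0.763600
  f(a) × f(c) < 0, new interval: [1.610000, 1.940000]
Iteration 3:
  c_3 = (1.610000 + 1.940000)/2 = 1.775000
  f(c_3) = f(1.775000) = 0.150625
  f(a) × f(c) < 0, new interval: [1.610000, 1.775000]
Iteration 4:
  c_4 = (1.610000 + 1.775000)/2 = 1.692500
  f(c_4) = f(1.692500) = -0.135444
  f(a) × f(c) ≥ 0, new interval: [1.692500, 1.775000]
Iteration 5:
  c_5 = (1.692500 + 1.775000)/2 = 1.733750
  f(c_5) = f(1.733750) = 0.005889
  f(a) × f(c) < 0, new interval: [1.692500, 1.733750]
Iteration 6:
  c_6 = (1.692500 + 1.733750)/2 = 1.713125
  f(c_6) = f(1.713125) = -0.065203
  f(a) × f(c) ≥ 0, new interval: [1.713125, 1.733750]

After 6 iteration(s), the approximation is c_6 = 1.713125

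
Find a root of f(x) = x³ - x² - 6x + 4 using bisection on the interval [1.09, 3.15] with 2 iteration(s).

f(x) = x³ - x² - 6x + 4
Initial interval: [1.09, 3.15]

Iteration 1:
  c_1 = (1.090000 + 3.150000)/2 = 2.120000
  f(c_1) = f(2.120000) = -3.686272
  f(a) × f(c) ≥ 0, new interval: [2.120000, 3.150000]
Iteration 2:
  c_2 = (2.120000 + 3.150000)/2 = 2.635000
  f(c_2) = f(2.635000) = -0.457827
  f(a) × f(c) ≥ 0, new interval: [2.635000, 3.150000]

After 2 iteration(s), the approximation is c_2 = 2.635000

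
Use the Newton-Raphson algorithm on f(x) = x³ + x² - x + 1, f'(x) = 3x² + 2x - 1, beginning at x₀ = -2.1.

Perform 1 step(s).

f(x) = x³ + x² - x + 1
f'(x) = 3x² + 2x - 1
x₀ = -2.1

Newton-Raphson formula: x_{n+1} = x_n - f(x_n)/f'(x_n)

Iteration 1:
  f(-2.100000) = -1.751000
  f'(-2.100000) = 8.030000
  x_1 = -2.100000 - (-1.751000)/8.030000 = -1.881943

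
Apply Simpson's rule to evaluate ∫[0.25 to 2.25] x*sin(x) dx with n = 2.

f(x) = x*sin(x)
a = 0.25, b = 2.25, n = 2
h = (b - a)/n = 1.000000

Simpson's rule: (h/3)[f(x₀) + 4f(x₁) + 2f(x₂) + ... + f(xₙ)]

x_0 = 0.2500, f(x_0) = 0.061851, coefficient = 1
x_1 = 1.2500, f(x_1) = 1.186231, coefficient = 4
x_2 = 2.2500, f(x_2) = 1.750665, coefficient = 1

I ≈ (1.000000/3) × 6.557439 = 2.185813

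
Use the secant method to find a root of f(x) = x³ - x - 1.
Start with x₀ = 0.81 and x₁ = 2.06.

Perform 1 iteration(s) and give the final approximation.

f(x) = x³ - x - 1
x₀ = 0.81, x₁ = 2.06

Secant formula: x_{n+1} = x_n - f(x_n)(x_n - x_{n-1})/(f(x_n) - f(x_{n-1}))

Iteration 1:
  f(0.810000) = -1.278559
  f(2.060000) = 5.681816
  x_2 = 2.060000 - 5.681816×(2.060000 - 0.810000)/(5.681816 - (-1.278559))
       = 1.039614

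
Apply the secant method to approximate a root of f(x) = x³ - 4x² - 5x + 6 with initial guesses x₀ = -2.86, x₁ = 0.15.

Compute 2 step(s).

f(x) = x³ - 4x² - 5x + 6
x₀ = -2.86, x₁ = 0.15

Secant formula: x_{n+1} = x_n - f(x_n)(x_n - x_{n-1})/(f(x_n) - f(x_{n-1}))

Iteration 1:
  f(-2.860000) = -35.812056
  f(0.150000) = 5.163375
  x_2 = 0.150000 - 5.163375×(0.150000 - (-2.860000))/(5.163375 - (-35.812056))
       = -0.229295
Iteration 2:
  f(0.150000) = 5.163375
  f(-0.229295) = 6.924113
  x_3 = -0.229295 - 6.924113×(-0.229295 - 0.150000)/(6.924113 - 5.163375)
       = 1.262283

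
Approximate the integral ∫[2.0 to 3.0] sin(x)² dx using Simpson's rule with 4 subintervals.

f(x) = sin(x)²
a = 2.0, b = 3.0, n = 4
h = (b - a)/n = 0.250000

Simpson's rule: (h/3)[f(x₀) + 4f(x₁) + 2f(x₂) + ... + f(xₙ)]

x_0 = 2.0000, f(x_0) = 0.826822, coefficient = 1
x_1 = 2.2500, f(x_1) = 0.605398, coefficient = 4
x_2 = 2.5000, f(x_2) = 0.358169, coefficient = 2
x_3 = 2.7500, f(x_3) = 0.145665, coefficient = 4
x_4 = 3.0000, f(x_4) = 0.019915, coefficient = 1

I ≈ (0.250000/3) × 4.567327 = 0.380611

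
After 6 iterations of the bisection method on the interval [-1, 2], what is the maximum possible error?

Bisection error bound: |error| ≤ (b-a)/2^n
|error| ≤ (2 - (-1))/2^6 = 3/2^6
|error| ≤ 0.0468750000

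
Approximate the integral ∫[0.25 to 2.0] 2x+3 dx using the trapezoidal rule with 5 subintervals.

f(x) = 2x+3
a = 0.25, b = 2.0, n = 5
h = (b - a)/n = 0.350000

Trapezoidal rule: (h/2)[f(x₀) + 2f(x₁) + 2f(x₂) + ... + f(xₙ)]

x_0 = 0.2500, f(x_0) = 3.500000, coefficient = 1
x_1 = 0.6000, f(x_1) = 4.200000, coefficient = 2
x_2 = 0.9500, f(x_2) = 4.900000, coefficient = 2
x_3 = 1.3000, f(x_3) = 5.600000, coefficient = 2
x_4 = 1.6500, f(x_4) = 6.300000, coefficient = 2
x_5 = 2.0000, f(x_5) = 7.000000, coefficient = 1

I ≈ (0.350000/2) × 52.500000 = 9.187500
Exact value: 9.187500
Error: 0.000000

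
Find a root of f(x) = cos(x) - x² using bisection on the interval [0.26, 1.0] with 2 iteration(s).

f(x) = cos(x) - x²
Initial interval: [0.26, 1.0]

Iteration 1:
  c_1 = (0.260000 + 1.000000)/2 = 0.630000
  f(c_1) = f(0.630000) = 0.411128
  f(a) × f(c) ≥ 0, new interval: [0.630000, 1.000000]
Iteration 2:
  c_2 = (0.630000 + 1.000000)/2 = 0.815000
  f(c_2) = f(0.815000) = 0.021643
  f(a) × f(c) ≥ 0, new interval: [0.815000, 1.000000]

After 2 iteration(s), the approximation is c_2 = 0.815000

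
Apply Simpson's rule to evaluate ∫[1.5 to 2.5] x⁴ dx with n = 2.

f(x) = x⁴
a = 1.5, b = 2.5, n = 2
h = (b - a)/n = 0.500000

Simpson's rule: (h/3)[f(x₀) + 4f(x₁) + 2f(x₂) + ... + f(xₙ)]

x_0 = 1.5000, f(x_0) = 5.062500, coefficient = 1
x_1 = 2.0000, f(x_1) = 16.000000, coefficient = 4
x_2 = 2.5000, f(x_2) = 39.062500, coefficient = 1

I ≈ (0.500000/3) × 108.125000 = 18.020833
Exact value: 18.012500
Error: 0.008333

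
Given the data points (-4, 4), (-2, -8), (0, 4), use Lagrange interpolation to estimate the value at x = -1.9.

Lagrange interpolation formula:
P(x) = Σ yᵢ × Lᵢ(x)
where Lᵢ(x) = Π_{j≠i} (x - xⱼ)/(xᵢ - xⱼ)

L_0(-1.9) = (-1.9 - (-2))/(-4 - (-2)) × (-1.9 - 0)/(-4 - 0) = -0.023750
L_1(-1.9) = (-1.9 - (-4))/(-2 - (-4)) × (-1.9 - 0)/(-2 - 0) = 0.997500
L_2(-1.9) = (-1.9 - (-4))/(0 - (-4)) × (-1.9 - (-2))/(0 - (-2)) = 0.026250

P(-1.9) = 4×L_0(-1.9) + (-8)×L_1(-1.9) + 4×L_2(-1.9)
P(-1.9) = -7.970000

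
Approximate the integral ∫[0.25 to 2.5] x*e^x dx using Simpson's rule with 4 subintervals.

f(x) = x*e^x
a = 0.25, b = 2.5, n = 4
h = (b - a)/n = 0.562500

Simpson's rule: (h/3)[f(x₀) + 4f(x₁) + 2f(x₂) + ... + f(xₙ)]

x_0 = 0.2500, f(x_0) = 0.321006, coefficient = 1
x_1 = 0.8125, f(x_1) = 1.830997, coefficient = 4
x_2 = 1.3750, f(x_2) = 5.438230, coefficient = 2
x_3 = 1.9375, f(x_3) = 13.448916, coefficient = 4
x_4 = 2.5000, f(x_4) = 30.456235, coefficient = 1

I ≈ (0.562500/3) × 102.773353 = 19.270004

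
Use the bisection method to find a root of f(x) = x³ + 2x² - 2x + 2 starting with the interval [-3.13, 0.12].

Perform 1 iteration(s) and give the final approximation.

f(x) = x³ + 2x² - 2x + 2
Initial interval: [-3.13, 0.12]

Iteration 1:
  c_1 = (-3.130000 + 0.120000)/2 = -1.505000
  f(c_1) = f(-1.505000) = 6.131187
  f(a) × f(c) < 0, new interval: [-3.130000, -1.505000]

After 1 iteration(s), the approximation is c_1 = -1.505000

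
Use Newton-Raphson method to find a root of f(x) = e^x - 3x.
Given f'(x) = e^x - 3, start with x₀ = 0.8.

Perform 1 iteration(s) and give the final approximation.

f(x) = e^x - 3x
f'(x) = e^x - 3
x₀ = 0.8

Newton-Raphson formula: x_{n+1} = x_n - f(x_n)/f'(x_n)

Iteration 1:
  f(0.800000) = -0.174459
  f'(0.800000) = -0.774459
  x_1 = 0.800000 - (-0.174459)/(-0.774459) = 0.574734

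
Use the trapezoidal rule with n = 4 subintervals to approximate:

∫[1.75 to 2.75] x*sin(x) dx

f(x) = x*sin(x)
a = 1.75, b = 2.75, n = 4
h = (b - a)/n = 0.250000

Trapezoidal rule: (h/2)[f(x₀) + 2f(x₁) + 2f(x₂) + ... + f(xₙ)]

x_0 = 1.7500, f(x_0) = 1.721975, coefficient = 1
x_1 = 2.0000, f(x_1) = 1.818595, coefficient = 2
x_2 = 2.2500, f(x_2) = 1.750665, coefficient = 2
x_3 = 2.5000, f(x_3) = 1.496180, coefficient = 2
x_4 = 2.7500, f(x_4) = 1.049568, coefficient = 1

I ≈ (0.250000/2) × 12.902423 = 1.612803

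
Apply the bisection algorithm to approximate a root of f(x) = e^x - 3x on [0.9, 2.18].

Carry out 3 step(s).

f(x) = e^x - 3x
Initial interval: [0.9, 2.18]

Iteration 1:
  c_1 = (0.900000 + 2.180000)/2 = 1.540000
  f(c_1) = f(1.540000) = 0.044590
  f(a) × f(c) < 0, new interval: [0.900000, 1.540000]
Iteration 2:
  c_2 = (0.900000 + 1.540000)/2 = 1.220000
  f(c_2) = f(1.220000) = -0.272812
  f(a) × f(c) ≥ 0, new interval: [1.220000, 1.540000]
Iteration 3:
  c_3 = (1.220000 + 1.540000)/2 = 1.380000
  f(c_3) = f(1.380000) = -0.165098
  f(a) × f(c) ≥ 0, new interval: [1.380000, 1.540000]

After 3 iteration(s), the approximation is c_3 = 1.380000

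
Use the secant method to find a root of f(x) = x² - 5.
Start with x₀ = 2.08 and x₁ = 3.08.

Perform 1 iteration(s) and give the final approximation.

f(x) = x² - 5
x₀ = 2.08, x₁ = 3.08

Secant formula: x_{n+1} = x_n - f(x_n)(x_n - x_{n-1})/(f(x_n) - f(x_{n-1}))

Iteration 1:
  f(2.080000) = -0.673600
  f(3.080000) = 4.486400
  x_2 = 3.080000 - 4.486400×(3.080000 - 2.080000)/(4.486400 - (-0.673600))
       = 2.210543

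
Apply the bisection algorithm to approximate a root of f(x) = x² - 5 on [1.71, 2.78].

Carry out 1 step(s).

f(x) = x² - 5
Initial interval: [1.71, 2.78]

Iteration 1:
  c_1 = (1.710000 + 2.780000)/2 = 2.245000
  f(c_1) = f(2.245000) = 0.040025
  f(a) × f(c) < 0, new interval: [1.710000, 2.245000]

After 1 iteration(s), the approximation is c_1 = 2.245000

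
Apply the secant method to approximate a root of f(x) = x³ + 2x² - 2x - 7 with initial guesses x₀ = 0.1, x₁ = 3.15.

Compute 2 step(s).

f(x) = x³ + 2x² - 2x - 7
x₀ = 0.1, x₁ = 3.15

Secant formula: x_{n+1} = x_n - f(x_n)(x_n - x_{n-1})/(f(x_n) - f(x_{n-1}))

Iteration 1:
  f(0.100000) = -7.179000
  f(3.150000) = 37.800875
  x_2 = 3.150000 - 37.800875×(3.150000 - 0.100000)/(37.800875 - (-7.179000))
       = 0.586794
Iteration 2:
  f(3.150000) = 37.800875
  f(0.586794) = -7.282884
  x_3 = 0.586794 - (-7.282884)×(0.586794 - 3.150000)/(-7.282884 - 37.800875)
       = 1.000858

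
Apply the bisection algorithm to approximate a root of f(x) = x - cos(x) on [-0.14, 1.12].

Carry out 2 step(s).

f(x) = x - cos(x)
Initial interval: [-0.14, 1.12]

Iteration 1:
  c_1 = (-0.140000 + 1.120000)/2 = 0.490000
  f(c_1) = f(0.490000) = -0.392333
  f(a) × f(c) ≥ 0, new interval: [0.490000, 1.120000]
Iteration 2:
  c_2 = (0.490000 + 1.120000)/2 = 0.805000
  f(c_2) = f(0.805000) = 0.111889
  f(a) × f(c) < 0, new interval: [0.490000, 0.805000]

After 2 iteration(s), the approximation is c_2 = 0.805000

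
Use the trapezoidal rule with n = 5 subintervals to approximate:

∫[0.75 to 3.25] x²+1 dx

f(x) = x²+1
a = 0.75, b = 3.25, n = 5
h = (b - a)/n = 0.500000

Trapezoidal rule: (h/2)[f(x₀) + 2f(x₁) + 2f(x₂) + ... + f(xₙ)]

x_0 = 0.7500, f(x_0) = 1.562500, coefficient = 1
x_1 = 1.2500, f(x_1) = 2.562500, coefficient = 2
x_2 = 1.7500, f(x_2) = 4.062500, coefficient = 2
x_3 = 2.2500, f(x_3) = 6.062500, coefficient = 2
x_4 = 2.7500, f(x_4) = 8.562500, coefficient = 2
x_5 = 3.2500, f(x_5) = 11.562500, coefficient = 1

I ≈ (0.500000/2) × 55.625000 = 13.906250
Exact value: 13.802083
Error: 0.104167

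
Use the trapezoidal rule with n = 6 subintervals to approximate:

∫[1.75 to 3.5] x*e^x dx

f(x) = x*e^x
a = 1.75, b = 3.5, n = 6
h = (b - a)/n = 0.291667

Trapezoidal rule: (h/2)[f(x₀) + 2f(x₁) + 2f(x₂) + ... + f(xₙ)]

x_0 = 1.7500, f(x_0) = 10.070555, coefficient = 1
x_1 = 2.0417, f(x_1) = 15.727852, coefficient = 2
x_2 = 2.3333, f(x_2) = 24.061937, coefficient = 2
x_3 = 2.6250, f(x_3) = 36.237007, coefficient = 2
x_4 = 2.9167, f(x_4) = 53.898793, coefficient = 2
x_5 = 3.2083, f(x_5) = 79.367179, coefficient = 2
x_6 = 3.5000, f(x_6) = 115.904082, coefficient = 1

I ≈ (0.291667/2) × 544.560172 = 79.415025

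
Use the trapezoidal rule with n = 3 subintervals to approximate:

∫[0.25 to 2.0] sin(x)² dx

f(x) = sin(x)²
a = 0.25, b = 2.0, n = 3
h = (b - a)/n = 0.583333

Trapezoidal rule: (h/2)[f(x₀) + 2f(x₁) + 2f(x₂) + ... + f(xₙ)]

x_0 = 0.2500, f(x_0) = 0.061209, coefficient = 1
x_1 = 0.8333, f(x_1) = 0.547862, coefficient = 2
x_2 = 1.4167, f(x_2) = 0.976432, coefficient = 2
x_3 = 2.0000, f(x_3) = 0.826822, coefficient = 1

I ≈ (0.583333/2) × 3.936617 = 1.148180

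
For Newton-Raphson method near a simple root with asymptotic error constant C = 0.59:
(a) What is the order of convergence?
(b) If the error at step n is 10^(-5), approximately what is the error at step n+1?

(a) Newton-Raphson has quadratic (order 2) convergence near simple roots.
    This means |e_{n+1}| ≈ C|e_n|².

(b) With |e_n| = 10^(-5) and C = 0.59:
    |e_{n+1}| ≈ 0.59 × (10^(-5))² = 0.59 × 10^(-10)

(a) 2 (quadratic); (b) |e_{n+1}| ≈ 5.900e-11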